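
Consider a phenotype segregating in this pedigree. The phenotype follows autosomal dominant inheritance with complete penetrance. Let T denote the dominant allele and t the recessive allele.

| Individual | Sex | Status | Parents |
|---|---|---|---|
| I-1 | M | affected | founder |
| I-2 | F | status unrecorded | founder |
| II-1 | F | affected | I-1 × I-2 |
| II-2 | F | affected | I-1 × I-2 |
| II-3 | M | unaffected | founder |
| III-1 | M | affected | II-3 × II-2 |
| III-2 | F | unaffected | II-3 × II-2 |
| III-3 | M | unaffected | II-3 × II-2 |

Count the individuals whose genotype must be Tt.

2

Obligate heterozygotes: II-2 is affected so carries T and passed t to III-2 (tt), so II-2 is Tt; III-1 is affected so carries T and received t from II-3 (tt), so III-1 is Tt.
Every other individual is either homozygous by phenotype or has at least one consistent homozygous assignment, so the count is 2.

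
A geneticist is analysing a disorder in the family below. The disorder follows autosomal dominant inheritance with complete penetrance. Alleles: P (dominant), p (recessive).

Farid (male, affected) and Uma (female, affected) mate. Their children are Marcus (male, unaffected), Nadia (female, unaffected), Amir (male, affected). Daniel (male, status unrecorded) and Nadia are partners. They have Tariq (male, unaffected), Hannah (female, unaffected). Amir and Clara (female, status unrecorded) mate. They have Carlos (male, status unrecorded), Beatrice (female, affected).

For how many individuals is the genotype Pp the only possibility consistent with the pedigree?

Obligate heterozygotes: Farid is affected so carries P and passed p to Marcus (pp), so Farid is Pp; Uma is affected so carries P and passed p to Marcus (pp), so Uma is Pp.
Every other individual is either homozygous by phenotype or has at least one consistent homozygous assignment, so the count is 2.

2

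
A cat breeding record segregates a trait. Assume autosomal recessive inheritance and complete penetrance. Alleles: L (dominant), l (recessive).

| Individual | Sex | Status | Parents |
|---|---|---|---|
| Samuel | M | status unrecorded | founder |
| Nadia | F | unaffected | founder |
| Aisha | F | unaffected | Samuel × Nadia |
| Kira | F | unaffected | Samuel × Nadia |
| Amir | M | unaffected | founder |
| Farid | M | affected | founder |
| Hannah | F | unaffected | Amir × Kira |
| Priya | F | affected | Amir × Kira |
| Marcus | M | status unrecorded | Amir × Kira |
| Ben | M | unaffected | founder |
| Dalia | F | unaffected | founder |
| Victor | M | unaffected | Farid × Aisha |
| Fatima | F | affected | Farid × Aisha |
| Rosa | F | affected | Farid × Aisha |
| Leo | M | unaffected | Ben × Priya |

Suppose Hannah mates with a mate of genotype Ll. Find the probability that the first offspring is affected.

1/6

Amir is unaffected so carries L and passed l to Priya (ll), so Amir is Ll.
Kira is unaffected so carries L and passed l to Priya (ll), so Kira is Ll.
Hannah is an unaffected offspring of Amir (Ll) × Kira (Ll), whose cross gives 1/4 LL : 1/2 Ll : 1/4 ll; conditioning on being unaffected, Hannah is LL with probability 1/3, Ll with probability 2/3.
Summing over parental genotype combinations, P(offspring is affected) = 2/3·1/4 = 1/6.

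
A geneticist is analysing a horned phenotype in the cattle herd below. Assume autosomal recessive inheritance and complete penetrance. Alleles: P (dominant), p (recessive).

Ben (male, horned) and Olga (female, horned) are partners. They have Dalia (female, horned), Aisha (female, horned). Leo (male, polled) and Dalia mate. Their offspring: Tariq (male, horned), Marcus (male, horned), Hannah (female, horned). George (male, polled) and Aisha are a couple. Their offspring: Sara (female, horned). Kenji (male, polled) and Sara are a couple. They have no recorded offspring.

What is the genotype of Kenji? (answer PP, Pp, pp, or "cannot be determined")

Kenji's phenotype allows PP or Pp, and no parent or child forces a single allele at both positions; consistent genotype assignments exist with Kenji as PP or Pp.

cannot be determined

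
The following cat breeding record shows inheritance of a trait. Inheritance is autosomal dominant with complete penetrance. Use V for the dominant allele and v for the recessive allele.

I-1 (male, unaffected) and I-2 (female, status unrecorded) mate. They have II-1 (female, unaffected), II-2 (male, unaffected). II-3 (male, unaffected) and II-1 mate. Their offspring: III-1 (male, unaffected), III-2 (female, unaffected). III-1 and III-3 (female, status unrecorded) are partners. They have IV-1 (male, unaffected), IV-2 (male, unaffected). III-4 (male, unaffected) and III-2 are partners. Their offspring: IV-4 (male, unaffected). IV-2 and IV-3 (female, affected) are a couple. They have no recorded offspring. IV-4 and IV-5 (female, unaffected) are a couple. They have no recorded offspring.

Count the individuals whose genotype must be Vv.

No individual's genotype is forced to Vv by the pedigree, so the count is 0.

0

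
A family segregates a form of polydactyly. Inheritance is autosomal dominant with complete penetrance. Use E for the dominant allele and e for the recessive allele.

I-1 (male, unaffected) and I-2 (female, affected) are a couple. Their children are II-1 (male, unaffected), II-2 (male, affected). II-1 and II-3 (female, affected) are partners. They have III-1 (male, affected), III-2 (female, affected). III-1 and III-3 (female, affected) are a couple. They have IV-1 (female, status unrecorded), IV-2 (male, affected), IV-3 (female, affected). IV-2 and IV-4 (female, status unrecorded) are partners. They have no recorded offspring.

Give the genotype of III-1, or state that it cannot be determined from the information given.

From phenotype alone, III-1 is EE or Ee.
III-1 is affected so carries E and received e from II-1 (ee), so III-1 is Ee.

Ee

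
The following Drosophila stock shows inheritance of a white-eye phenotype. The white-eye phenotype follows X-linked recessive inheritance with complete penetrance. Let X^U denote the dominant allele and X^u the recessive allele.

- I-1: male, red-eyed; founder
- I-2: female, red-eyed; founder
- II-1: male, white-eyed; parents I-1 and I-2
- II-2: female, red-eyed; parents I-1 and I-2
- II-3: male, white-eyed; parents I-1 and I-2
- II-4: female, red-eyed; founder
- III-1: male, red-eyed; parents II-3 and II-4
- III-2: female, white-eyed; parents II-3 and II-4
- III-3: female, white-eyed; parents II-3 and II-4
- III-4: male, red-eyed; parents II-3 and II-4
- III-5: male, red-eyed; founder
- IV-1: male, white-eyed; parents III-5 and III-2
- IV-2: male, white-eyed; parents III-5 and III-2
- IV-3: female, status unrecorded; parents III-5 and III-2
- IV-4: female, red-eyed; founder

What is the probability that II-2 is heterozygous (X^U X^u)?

1/2

I-1 is red-eyed, so I-1 is X^U Y.
I-2 is red-eyed so carries U and passed u to II-1 (X^u Y), so I-2 is X^U X^u.
Their cross gives offspring ratios 1/2 X^U X^U : 1/2 X^U X^u. Conditioning on II-2 being red-eyed, P(X^U X^u) = 1/2 / 1 = 1/2.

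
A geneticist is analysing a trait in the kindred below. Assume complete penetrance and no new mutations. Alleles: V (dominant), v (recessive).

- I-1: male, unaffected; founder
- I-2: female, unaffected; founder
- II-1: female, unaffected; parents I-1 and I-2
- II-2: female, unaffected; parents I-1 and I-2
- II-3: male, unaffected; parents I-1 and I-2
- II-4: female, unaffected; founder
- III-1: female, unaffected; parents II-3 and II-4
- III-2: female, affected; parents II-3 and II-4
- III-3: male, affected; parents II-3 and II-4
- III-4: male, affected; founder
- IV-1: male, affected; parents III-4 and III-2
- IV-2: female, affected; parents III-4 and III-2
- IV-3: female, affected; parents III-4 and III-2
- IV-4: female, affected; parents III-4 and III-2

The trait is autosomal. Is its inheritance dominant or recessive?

II-3 and II-4 are both unaffected yet have an affected child III-2. Under dominance, an affected child requires at least one affected parent, so the trait cannot be dominant.

recessive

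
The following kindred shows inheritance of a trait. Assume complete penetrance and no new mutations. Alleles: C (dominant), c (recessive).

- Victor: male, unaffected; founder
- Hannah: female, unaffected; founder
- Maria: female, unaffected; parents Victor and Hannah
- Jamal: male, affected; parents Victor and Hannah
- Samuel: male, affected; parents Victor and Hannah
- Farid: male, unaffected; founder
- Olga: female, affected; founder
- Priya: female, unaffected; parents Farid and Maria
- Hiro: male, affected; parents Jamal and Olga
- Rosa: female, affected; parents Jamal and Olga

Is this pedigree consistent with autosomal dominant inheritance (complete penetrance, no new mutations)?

Under autosomal dominant, Jamal (affected, male) cannot arise from Victor (unaffected) × Hannah (unaffected).

No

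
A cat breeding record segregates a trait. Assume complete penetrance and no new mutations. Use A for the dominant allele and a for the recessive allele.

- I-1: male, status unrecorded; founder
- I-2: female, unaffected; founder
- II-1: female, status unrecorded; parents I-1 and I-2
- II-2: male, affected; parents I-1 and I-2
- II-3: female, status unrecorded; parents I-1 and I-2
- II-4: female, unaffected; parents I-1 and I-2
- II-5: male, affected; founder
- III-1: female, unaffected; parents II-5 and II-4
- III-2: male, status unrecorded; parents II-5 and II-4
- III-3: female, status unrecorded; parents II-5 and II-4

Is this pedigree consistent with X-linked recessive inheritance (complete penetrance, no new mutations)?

A consistent assignment under X-linked recessive exists: I-1 X^A Y, I-2 X^A X^a, II-1 X^A X^A, II-2 X^a Y, II-3 X^A X^A, II-4 X^A X^A, II-5 X^a Y, III-1 X^A X^a, III-2 X^A Y, III-3 X^A X^a.
In this assignment every recorded phenotype matches its genotype and every non-founder's genotype is obtainable from its parents' genotypes, so the pedigree is consistent.

Yes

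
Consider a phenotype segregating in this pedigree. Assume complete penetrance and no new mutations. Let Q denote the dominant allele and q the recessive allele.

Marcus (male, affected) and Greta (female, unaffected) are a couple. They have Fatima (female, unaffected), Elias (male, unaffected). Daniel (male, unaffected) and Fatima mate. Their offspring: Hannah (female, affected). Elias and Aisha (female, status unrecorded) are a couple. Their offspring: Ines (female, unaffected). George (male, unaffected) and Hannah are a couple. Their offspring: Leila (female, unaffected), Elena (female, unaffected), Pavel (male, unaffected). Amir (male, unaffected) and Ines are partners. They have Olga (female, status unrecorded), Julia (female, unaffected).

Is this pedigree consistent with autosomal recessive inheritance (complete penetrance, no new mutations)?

A consistent assignment under autosomal recessive exists: Marcus qq, Greta QQ, Fatima Qq, Elias Qq, Daniel Qq, Aisha QQ, Hannah qq, George QQ, Ines QQ, Amir QQ, Leila Qq, Elena Qq, Pavel Qq, Olga QQ, Julia QQ.
In this assignment every recorded phenotype matches its genotype and every non-founder's genotype is obtainable from its parents' genotypes, so the pedigree is consistent.

Yes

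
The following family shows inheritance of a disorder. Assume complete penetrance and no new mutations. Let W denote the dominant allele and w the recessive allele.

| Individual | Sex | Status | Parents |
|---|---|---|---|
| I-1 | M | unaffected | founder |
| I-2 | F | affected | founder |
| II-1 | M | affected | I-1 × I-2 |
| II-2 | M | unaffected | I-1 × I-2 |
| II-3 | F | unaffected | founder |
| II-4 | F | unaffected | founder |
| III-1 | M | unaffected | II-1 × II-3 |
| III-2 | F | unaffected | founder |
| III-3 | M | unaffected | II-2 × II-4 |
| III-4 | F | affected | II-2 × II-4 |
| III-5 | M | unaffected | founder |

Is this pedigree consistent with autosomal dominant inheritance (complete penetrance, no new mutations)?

Under autosomal dominant, III-4 (affected, female) cannot arise from II-2 (unaffected) × II-4 (unaffected).

No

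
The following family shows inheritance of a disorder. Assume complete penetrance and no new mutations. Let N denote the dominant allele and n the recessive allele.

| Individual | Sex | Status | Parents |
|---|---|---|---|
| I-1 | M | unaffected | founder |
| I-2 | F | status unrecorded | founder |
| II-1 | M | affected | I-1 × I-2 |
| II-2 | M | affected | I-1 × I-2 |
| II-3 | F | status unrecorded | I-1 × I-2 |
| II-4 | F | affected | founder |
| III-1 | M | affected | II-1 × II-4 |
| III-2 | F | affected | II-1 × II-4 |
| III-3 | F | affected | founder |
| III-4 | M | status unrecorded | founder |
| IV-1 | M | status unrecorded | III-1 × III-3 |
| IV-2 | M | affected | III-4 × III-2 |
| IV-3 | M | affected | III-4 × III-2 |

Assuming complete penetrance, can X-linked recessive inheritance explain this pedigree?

Yes

A consistent assignment under X-linked recessive exists: I-1 X^N Y, I-2 X^N X^n, II-1 X^n Y, II-2 X^n Y, II-3 X^N X^N, II-4 X^n X^n, III-1 X^n Y, III-2 X^n X^n, III-3 X^n X^n, III-4 X^N Y, IV-1 X^n Y, IV-2 X^n Y, IV-3 X^n Y.
In this assignment every recorded phenotype matches its genotype and every non-founder's genotype is obtainable from its parents' genotypes, so the pedigree is consistent.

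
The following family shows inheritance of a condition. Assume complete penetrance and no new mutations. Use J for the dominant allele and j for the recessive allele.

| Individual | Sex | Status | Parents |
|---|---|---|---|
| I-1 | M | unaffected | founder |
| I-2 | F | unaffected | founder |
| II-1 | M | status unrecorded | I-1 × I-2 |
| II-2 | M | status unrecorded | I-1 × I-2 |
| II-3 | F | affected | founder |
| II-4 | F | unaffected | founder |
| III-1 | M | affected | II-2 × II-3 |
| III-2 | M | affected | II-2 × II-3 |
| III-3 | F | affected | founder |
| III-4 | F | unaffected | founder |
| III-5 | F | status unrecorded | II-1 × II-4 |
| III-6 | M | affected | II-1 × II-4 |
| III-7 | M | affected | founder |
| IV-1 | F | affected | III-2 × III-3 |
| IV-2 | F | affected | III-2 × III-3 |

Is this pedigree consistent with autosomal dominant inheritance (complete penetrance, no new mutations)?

No assignment of genotypes under autosomal dominant satisfies every parent–offspring relationship, so the pedigree is inconsistent.

No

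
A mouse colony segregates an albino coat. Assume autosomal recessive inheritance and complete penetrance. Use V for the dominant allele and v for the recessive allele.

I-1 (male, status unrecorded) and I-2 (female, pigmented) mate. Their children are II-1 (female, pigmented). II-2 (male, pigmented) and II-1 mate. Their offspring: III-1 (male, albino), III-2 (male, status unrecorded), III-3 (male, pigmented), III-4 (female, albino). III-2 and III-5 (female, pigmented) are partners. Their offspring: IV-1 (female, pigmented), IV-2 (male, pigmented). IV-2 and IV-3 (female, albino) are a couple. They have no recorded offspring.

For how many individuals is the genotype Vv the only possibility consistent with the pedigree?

Obligate heterozygotes: II-1 is pigmented so carries V and passed v to III-1 (vv), so II-1 is Vv; II-2 is pigmented so carries V and passed v to III-1 (vv), so II-2 is Vv.
Every other individual is either homozygous by phenotype or has at least one consistent homozygous assignment, so the count is 2.

2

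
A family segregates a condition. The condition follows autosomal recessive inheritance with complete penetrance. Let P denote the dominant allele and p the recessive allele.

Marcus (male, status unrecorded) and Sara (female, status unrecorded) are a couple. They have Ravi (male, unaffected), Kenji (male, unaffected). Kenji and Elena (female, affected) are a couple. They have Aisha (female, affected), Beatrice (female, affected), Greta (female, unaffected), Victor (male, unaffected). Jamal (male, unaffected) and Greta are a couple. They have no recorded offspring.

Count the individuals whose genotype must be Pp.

Obligate heterozygotes: Kenji is unaffected so carries P and passed p to Aisha (pp), so Kenji is Pp; Greta is unaffected so carries P and received p from Elena (pp), so Greta is Pp; Victor is unaffected so carries P and received p from Elena (pp), so Victor is Pp.
Every other individual is either homozygous by phenotype or has at least one consistent homozygous assignment, so the count is 3.

3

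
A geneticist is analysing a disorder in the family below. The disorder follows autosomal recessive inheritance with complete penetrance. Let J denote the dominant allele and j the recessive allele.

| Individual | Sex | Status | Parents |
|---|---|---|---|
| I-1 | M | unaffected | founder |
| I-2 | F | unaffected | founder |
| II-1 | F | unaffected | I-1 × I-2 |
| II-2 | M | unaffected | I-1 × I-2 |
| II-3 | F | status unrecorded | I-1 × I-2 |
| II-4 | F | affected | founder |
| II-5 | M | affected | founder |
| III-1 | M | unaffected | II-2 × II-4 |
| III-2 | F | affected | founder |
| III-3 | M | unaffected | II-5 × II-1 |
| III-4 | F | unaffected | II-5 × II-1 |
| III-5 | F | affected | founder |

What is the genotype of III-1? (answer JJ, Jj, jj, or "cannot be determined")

Jj

From phenotype alone, III-1 is JJ or Jj.
III-1 is unaffected so carries J and received j from II-4 (jj), so III-1 is Jj.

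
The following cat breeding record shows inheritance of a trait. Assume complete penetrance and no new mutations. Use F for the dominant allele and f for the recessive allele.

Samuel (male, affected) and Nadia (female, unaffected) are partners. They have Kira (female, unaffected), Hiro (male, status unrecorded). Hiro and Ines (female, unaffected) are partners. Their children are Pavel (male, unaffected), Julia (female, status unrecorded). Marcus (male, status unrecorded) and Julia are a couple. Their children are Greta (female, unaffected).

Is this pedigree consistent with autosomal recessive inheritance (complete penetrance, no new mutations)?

A consistent assignment under autosomal recessive exists: Samuel ff, Nadia FF, Kira Ff, Hiro Ff, Ines FF, Pavel FF, Julia FF, Marcus FF, Greta FF.
In this assignment every recorded phenotype matches its genotype and every non-founder's genotype is obtainable from its parents' genotypes, so the pedigree is consistent.

Yes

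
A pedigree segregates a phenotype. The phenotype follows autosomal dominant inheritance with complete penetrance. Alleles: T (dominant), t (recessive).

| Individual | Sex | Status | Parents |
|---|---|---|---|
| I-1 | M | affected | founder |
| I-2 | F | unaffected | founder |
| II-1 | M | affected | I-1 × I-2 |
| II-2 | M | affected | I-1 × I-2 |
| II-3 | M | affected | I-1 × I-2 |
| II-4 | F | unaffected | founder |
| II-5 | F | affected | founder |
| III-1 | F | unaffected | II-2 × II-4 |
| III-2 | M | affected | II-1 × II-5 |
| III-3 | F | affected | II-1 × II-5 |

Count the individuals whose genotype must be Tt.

3

Obligate heterozygotes: II-1 is affected so carries T and received t from I-2 (tt), so II-1 is Tt; II-2 is affected so carries T and received t from I-2 (tt), so II-2 is Tt; II-3 is affected so carries T and received t from I-2 (tt), so II-3 is Tt.
Every other individual is either homozygous by phenotype or has at least one consistent homozygous assignment, so the count is 3.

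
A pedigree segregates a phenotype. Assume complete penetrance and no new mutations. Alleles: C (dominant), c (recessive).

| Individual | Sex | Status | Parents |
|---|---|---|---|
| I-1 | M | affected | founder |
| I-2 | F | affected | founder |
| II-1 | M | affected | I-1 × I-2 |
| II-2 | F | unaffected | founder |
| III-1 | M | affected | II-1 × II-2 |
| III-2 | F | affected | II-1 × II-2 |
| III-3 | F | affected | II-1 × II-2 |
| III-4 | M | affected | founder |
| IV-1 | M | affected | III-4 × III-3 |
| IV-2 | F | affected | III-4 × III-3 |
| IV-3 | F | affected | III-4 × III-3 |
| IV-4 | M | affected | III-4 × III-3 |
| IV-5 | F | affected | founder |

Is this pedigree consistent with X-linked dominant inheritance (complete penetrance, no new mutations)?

No

Under X-linked dominant, III-1 (affected, male) cannot arise from II-1 (affected) × II-2 (unaffected).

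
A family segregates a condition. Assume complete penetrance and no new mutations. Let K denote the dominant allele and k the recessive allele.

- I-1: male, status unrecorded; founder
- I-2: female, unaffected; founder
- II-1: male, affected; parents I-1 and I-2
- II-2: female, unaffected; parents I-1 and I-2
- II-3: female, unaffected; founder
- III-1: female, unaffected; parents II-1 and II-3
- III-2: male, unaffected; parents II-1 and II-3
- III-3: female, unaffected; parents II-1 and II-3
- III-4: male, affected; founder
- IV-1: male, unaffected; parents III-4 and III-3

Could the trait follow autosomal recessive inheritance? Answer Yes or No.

A consistent assignment under autosomal recessive exists: I-1 Kk, I-2 Kk, II-1 kk, II-2 KK, II-3 KK, III-1 Kk, III-2 Kk, III-3 Kk, III-4 kk, IV-1 Kk.
In this assignment every recorded phenotype matches its genotype and every non-founder's genotype is obtainable from its parents' genotypes, so the pedigree is consistent.

Yes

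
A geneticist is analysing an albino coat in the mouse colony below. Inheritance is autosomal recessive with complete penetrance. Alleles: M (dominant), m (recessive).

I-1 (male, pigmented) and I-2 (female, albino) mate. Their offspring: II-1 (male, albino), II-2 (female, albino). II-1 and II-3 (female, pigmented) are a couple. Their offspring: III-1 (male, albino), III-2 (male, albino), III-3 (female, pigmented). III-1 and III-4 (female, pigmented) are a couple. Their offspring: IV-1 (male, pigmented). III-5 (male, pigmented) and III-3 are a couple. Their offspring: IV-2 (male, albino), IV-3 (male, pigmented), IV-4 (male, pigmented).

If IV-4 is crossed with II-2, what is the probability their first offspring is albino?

III-5 is pigmented so carries M and passed m to IV-2 (mm), so III-5 is Mm.
III-3 is pigmented so carries M and received m from II-1 (mm), so III-3 is Mm.
IV-4 is a pigmented offspring of III-5 (Mm) × III-3 (Mm), whose cross gives 1/4 MM : 1/2 Mm : 1/4 mm; conditioning on being pigmented, IV-4 is MM with probability 1/3, Mm with probability 2/3.
II-2 is albino, so II-2 is mm.
Summing over parental genotype combinations, P(offspring is albino) = 2/3·1/2 = 1/3.

1/3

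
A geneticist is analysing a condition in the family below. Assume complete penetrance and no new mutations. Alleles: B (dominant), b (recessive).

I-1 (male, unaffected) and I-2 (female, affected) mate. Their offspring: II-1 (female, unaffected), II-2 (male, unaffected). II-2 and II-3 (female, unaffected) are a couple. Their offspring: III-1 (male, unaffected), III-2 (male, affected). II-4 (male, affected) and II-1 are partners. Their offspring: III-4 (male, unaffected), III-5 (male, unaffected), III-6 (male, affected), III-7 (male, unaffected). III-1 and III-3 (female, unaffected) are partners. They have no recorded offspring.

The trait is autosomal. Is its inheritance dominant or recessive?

recessive

II-2 and II-3 are both unaffected yet have an affected child III-2. Under dominance, an affected child requires at least one affected parent, so the trait cannot be dominant.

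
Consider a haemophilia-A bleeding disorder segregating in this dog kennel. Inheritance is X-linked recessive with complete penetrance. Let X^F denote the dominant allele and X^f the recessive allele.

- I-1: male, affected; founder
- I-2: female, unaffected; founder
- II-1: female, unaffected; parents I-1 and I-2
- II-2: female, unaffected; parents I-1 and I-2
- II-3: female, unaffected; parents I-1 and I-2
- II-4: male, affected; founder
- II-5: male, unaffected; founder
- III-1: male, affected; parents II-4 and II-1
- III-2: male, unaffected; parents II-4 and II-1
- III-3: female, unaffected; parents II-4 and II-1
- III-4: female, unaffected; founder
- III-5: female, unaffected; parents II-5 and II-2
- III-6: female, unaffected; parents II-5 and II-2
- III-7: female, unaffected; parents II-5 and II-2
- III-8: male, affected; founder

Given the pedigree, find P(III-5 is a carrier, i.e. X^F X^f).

II-5 is unaffected, so II-5 is X^F Y.
II-2 is unaffected so carries F and received f from I-1 (X^f Y), so II-2 is X^F X^f.
Their cross gives offspring ratios 1/2 X^F X^F : 1/2 X^F X^f. Conditioning on III-5 being unaffected, P(X^F X^f) = 1/2 / 1 = 1/2.

1/2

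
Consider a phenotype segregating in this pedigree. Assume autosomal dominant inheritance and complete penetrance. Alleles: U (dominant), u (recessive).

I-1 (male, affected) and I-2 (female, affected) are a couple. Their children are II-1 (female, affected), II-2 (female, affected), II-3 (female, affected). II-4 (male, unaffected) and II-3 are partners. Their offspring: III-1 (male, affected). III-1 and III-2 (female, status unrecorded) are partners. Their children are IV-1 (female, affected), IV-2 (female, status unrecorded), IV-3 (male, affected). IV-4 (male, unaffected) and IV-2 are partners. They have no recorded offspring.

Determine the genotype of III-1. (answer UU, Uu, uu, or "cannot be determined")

Uu

From phenotype alone, III-1 is UU or Uu.
III-1 is affected so carries U and received u from II-4 (uu), so III-1 is Uu.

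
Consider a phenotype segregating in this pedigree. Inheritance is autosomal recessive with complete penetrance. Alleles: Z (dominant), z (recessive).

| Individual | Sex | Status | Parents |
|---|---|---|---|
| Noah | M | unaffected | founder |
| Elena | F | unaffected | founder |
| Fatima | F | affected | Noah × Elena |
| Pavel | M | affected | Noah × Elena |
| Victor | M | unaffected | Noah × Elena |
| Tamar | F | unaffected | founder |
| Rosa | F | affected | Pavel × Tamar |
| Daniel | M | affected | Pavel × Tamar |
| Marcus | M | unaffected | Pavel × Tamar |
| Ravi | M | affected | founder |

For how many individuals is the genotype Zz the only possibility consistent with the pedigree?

4

Obligate heterozygotes: Noah is unaffected so carries Z and passed z to Fatima (zz), so Noah is Zz; Elena is unaffected so carries Z and passed z to Fatima (zz), so Elena is Zz; Tamar is unaffected so carries Z and passed z to Rosa (zz), so Tamar is Zz; Marcus is unaffected so carries Z and received z from Pavel (zz), so Marcus is Zz.
Every other individual is either homozygous by phenotype or has at least one consistent homozygous assignment, so the count is 4.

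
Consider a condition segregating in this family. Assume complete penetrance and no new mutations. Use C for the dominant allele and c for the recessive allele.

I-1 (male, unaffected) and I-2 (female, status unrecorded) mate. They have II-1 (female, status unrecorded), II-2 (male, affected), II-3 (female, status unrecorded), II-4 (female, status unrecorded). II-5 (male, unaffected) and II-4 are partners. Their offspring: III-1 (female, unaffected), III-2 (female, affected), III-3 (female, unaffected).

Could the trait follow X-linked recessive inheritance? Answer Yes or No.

Under X-linked recessive, III-2 (affected, female) cannot arise from II-5 (unaffected) × II-4 (unrecorded).

No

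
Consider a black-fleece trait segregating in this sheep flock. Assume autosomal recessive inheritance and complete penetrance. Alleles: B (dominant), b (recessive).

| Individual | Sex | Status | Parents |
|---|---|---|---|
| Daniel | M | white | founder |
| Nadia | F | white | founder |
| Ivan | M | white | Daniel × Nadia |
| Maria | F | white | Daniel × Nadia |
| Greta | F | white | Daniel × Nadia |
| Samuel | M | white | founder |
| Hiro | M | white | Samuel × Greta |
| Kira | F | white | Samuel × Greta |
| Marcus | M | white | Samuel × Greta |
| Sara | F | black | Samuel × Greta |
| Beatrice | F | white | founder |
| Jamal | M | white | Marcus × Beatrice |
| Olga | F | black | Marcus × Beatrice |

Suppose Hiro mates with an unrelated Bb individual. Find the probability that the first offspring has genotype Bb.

Samuel is white so carries B and passed b to Sara (bb), so Samuel is Bb.
Greta is white so carries B and passed b to Sara (bb), so Greta is Bb.
Hiro is a white offspring of Samuel (Bb) × Greta (Bb), whose cross gives 1/4 BB : 1/2 Bb : 1/4 bb; conditioning on being white, Hiro is BB with probability 1/3, Bb with probability 2/3.
Summing over parental genotype combinations, P(offspring has genotype Bb) = 1/3·1/2 + 2/3·1/2 = 1/2.

1/2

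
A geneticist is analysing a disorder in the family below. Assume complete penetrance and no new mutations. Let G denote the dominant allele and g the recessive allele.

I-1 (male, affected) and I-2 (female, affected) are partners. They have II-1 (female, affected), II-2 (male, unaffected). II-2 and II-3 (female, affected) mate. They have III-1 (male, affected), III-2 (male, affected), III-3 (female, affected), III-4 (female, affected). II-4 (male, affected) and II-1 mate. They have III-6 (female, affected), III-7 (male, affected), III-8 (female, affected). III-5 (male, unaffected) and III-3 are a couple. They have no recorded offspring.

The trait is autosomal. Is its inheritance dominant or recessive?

dominant

I-1 and I-2 are both affected yet have an unaffected child II-2. Under a recessive model two affected parents are homozygous and every child would be affected, so the trait cannot be recessive.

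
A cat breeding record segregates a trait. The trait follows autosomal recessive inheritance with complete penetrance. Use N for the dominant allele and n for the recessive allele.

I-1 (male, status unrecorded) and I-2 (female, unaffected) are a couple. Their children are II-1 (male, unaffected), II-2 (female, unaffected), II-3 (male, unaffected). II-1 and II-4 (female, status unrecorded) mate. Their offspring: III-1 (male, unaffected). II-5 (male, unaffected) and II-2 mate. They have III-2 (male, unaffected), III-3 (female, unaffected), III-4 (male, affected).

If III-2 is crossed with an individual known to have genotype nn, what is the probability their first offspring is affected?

II-5 is unaffected so carries N and passed n to III-4 (nn), so II-5 is Nn.
II-2 is unaffected so carries N and passed n to III-4 (nn), so II-2 is Nn.
III-2 is an unaffected offspring of II-5 (Nn) × II-2 (Nn), whose cross gives 1/4 NN : 1/2 Nn : 1/4 nn; conditioning on being unaffected, III-2 is NN with probability 1/3, Nn with probability 2/3.
Summing over parental genotype combinations, P(offspring is affected) = 2/3·1/2 = 1/3.

1/3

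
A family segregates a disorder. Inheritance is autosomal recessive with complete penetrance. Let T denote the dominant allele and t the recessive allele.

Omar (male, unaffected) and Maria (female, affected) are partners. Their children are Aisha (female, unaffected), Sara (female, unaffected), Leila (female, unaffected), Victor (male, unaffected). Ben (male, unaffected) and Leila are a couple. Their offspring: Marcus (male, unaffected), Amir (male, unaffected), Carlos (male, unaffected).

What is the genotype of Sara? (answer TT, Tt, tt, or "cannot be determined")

From phenotype alone, Sara is TT or Tt.
Sara is unaffected so carries T and received t from Maria (tt), so Sara is Tt.

Tt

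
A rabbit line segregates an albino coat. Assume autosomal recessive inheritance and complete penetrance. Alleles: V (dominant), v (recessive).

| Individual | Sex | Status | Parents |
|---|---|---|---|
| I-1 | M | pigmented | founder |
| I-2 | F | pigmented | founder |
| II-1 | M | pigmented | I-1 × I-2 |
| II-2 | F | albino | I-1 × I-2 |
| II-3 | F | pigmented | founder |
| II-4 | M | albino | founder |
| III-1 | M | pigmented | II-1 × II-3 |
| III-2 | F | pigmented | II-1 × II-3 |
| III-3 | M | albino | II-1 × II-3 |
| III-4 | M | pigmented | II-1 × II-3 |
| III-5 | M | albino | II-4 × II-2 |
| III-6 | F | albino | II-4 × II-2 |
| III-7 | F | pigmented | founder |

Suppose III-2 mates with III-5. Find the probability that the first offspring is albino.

II-1 is pigmented so carries V and passed v to III-3 (vv), so II-1 is Vv.
II-3 is pigmented so carries V and passed v to III-3 (vv), so II-3 is Vv.
III-2 is a pigmented offspring of II-1 (Vv) × II-3 (Vv), whose cross gives 1/4 VV : 1/2 Vv : 1/4 vv; conditioning on being pigmented, III-2 is VV with probability 1/3, Vv with probability 2/3.
III-5 is albino, so III-5 is vv.
Summing over parental genotype combinations, P(offspring is albino) = 2/3·1/2 = 1/3.

1/3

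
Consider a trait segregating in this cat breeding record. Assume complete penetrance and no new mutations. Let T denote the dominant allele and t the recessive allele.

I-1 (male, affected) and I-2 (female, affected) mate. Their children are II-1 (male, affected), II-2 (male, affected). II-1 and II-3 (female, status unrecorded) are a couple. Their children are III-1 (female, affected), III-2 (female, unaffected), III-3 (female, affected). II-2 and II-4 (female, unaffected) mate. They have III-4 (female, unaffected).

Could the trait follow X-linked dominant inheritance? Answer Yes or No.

No

Under X-linked dominant, III-2 (unaffected, female) cannot arise from II-1 (affected) × II-3 (unrecorded).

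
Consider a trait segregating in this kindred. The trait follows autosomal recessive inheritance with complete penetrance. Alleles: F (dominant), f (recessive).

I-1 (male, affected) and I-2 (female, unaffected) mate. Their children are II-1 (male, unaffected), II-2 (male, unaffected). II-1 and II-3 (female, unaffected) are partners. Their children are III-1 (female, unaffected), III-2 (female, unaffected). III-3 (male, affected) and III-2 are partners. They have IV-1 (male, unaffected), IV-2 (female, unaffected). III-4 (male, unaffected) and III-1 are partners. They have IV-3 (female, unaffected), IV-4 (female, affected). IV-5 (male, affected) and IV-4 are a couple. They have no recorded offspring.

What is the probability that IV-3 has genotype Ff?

2/3

III-4 is unaffected so carries F and passed f to IV-4 (ff), so III-4 is Ff.
III-1 is unaffected so carries F and passed f to IV-4 (ff), so III-1 is Ff.
Their cross gives offspring ratios 1/4 FF : 1/2 Ff : 1/4 ff. Conditioning on IV-3 being unaffected, P(Ff) = 1/2 / 3/4 = 2/3.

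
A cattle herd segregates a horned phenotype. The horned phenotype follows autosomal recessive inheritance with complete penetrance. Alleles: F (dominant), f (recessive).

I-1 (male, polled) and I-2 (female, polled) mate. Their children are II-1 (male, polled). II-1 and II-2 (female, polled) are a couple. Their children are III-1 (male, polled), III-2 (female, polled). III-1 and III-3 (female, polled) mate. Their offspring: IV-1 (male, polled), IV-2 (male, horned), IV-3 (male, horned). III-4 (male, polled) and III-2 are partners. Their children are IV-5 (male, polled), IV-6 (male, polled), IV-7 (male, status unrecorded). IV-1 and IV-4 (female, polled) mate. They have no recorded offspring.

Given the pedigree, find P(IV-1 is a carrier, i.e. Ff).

2/3

III-1 is polled so carries F and passed f to IV-2 (ff), so III-1 is Ff.
III-3 is polled so carries F and passed f to IV-2 (ff), so III-3 is Ff.
Their cross gives offspring ratios 1/4 FF : 1/2 Ff : 1/4 ff. Conditioning on IV-1 being polled, P(Ff) = 1/2 / 3/4 = 2/3.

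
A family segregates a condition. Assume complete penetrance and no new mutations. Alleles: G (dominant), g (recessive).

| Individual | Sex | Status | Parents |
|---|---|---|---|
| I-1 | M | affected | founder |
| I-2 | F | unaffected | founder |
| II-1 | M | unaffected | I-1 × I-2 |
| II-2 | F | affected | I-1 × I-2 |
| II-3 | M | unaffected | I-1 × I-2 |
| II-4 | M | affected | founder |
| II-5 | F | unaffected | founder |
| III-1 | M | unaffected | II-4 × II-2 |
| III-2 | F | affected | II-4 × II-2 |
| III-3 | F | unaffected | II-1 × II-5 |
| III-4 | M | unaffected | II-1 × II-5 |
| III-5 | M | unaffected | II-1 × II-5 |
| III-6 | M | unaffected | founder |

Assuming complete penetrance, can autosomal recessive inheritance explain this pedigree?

Under autosomal recessive, III-1 (unaffected, male) cannot arise from II-4 (affected) × II-2 (affected).

No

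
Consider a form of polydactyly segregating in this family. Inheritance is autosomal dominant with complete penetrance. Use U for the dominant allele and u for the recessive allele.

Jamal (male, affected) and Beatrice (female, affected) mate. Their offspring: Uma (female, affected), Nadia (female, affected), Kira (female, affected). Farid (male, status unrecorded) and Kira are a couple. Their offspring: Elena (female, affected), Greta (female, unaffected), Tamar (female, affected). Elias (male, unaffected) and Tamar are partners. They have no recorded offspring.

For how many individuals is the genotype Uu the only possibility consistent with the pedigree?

Obligate heterozygotes: Kira is affected so carries U and passed u to Greta (uu), so Kira is Uu.
Every other individual is either homozygous by phenotype or has at least one consistent homozygous assignment, so the count is 1.

1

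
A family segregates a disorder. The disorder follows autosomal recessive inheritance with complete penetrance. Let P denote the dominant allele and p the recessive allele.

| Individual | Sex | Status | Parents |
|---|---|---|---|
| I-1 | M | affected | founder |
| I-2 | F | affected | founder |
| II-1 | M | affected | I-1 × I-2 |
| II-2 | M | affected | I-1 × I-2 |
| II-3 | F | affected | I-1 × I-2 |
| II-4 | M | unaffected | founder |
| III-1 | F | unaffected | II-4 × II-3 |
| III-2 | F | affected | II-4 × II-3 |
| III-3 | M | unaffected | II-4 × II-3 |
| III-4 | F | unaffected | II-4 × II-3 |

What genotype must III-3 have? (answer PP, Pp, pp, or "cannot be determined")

From phenotype alone, III-3 is PP or Pp.
III-3 is unaffected so carries P and received p from II-3 (pp), so III-3 is Pp.

Pp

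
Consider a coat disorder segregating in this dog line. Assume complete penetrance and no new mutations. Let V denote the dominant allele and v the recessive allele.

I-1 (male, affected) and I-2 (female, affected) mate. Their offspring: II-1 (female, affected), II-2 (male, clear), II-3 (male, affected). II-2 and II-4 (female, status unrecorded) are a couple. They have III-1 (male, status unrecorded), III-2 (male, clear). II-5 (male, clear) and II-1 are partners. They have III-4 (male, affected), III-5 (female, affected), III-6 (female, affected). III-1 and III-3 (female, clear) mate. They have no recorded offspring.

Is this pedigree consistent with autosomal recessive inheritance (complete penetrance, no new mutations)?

Under autosomal recessive, II-2 (clear, male) cannot arise from I-1 (affected) × I-2 (affected).

No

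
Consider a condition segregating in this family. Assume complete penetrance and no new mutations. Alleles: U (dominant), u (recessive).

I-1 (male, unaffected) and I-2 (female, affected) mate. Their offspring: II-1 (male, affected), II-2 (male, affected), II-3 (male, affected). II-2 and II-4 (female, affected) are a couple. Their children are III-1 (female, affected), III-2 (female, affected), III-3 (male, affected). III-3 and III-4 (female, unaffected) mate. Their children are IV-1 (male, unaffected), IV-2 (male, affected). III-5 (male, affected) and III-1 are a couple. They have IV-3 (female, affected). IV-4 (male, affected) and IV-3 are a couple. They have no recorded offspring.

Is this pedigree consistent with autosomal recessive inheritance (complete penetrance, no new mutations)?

Yes

A consistent assignment under autosomal recessive exists: I-1 Uu, I-2 uu, II-1 uu, II-2 uu, II-3 uu, II-4 uu, III-1 uu, III-2 uu, III-3 uu, III-4 Uu, III-5 uu, IV-1 Uu, IV-2 uu, IV-3 uu, IV-4 uu.
In this assignment every recorded phenotype matches its genotype and every non-founder's genotype is obtainable from its parents' genotypes, so the pedigree is consistent.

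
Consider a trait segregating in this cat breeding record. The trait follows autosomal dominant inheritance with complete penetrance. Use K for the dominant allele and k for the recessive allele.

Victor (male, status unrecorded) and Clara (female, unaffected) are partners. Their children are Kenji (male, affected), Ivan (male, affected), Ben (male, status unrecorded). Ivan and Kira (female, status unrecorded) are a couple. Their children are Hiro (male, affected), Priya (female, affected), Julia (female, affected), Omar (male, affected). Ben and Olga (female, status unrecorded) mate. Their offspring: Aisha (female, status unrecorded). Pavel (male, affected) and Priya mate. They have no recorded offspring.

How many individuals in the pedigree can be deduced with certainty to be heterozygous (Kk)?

2

Obligate heterozygotes: Kenji is affected so carries K and received k from Clara (kk), so Kenji is Kk; Ivan is affected so carries K and received k from Clara (kk), so Ivan is Kk.
Every other individual is either homozygous by phenotype or has at least one consistent homozygous assignment, so the count is 2.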